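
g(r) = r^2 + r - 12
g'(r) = 2*r + 1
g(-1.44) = -11.37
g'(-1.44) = -1.88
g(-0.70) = -12.21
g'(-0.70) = -0.40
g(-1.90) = -10.29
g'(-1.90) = -2.80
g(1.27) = -9.12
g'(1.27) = 3.54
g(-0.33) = -12.22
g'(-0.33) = 0.34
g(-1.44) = -11.37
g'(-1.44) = -1.88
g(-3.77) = -1.56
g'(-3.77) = -6.54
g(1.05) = -9.85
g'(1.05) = 3.10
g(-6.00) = 18.00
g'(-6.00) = -11.00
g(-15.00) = 198.00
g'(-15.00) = -29.00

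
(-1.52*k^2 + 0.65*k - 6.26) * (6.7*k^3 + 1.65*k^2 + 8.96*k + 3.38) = -10.184*k^5 + 1.847*k^4 - 54.4887*k^3 - 9.6426*k^2 - 53.8926*k - 21.1588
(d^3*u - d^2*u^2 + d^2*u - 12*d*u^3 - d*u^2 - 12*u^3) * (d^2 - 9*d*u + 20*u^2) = d^5*u - 10*d^4*u^2 + d^4*u + 17*d^3*u^3 - 10*d^3*u^2 + 88*d^2*u^4 + 17*d^2*u^3 - 240*d*u^5 + 88*d*u^4 - 240*u^5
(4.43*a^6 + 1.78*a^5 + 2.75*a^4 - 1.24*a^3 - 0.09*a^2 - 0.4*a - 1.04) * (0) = 0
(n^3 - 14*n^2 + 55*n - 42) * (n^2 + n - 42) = n^5 - 13*n^4 - n^3 + 601*n^2 - 2352*n + 1764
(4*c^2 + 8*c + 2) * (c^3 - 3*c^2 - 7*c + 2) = 4*c^5 - 4*c^4 - 50*c^3 - 54*c^2 + 2*c + 4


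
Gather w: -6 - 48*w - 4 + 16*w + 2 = -32*w - 8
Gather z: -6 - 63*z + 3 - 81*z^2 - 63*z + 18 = -81*z^2 - 126*z + 15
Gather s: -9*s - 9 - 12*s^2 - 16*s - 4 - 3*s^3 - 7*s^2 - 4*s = -3*s^3 - 19*s^2 - 29*s - 13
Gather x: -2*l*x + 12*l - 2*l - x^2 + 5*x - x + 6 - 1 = 10*l - x^2 + x*(4 - 2*l) + 5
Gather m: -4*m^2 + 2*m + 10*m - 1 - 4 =-4*m^2 + 12*m - 5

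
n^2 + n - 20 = (n - 4)*(n + 5)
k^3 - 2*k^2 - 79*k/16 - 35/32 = (k - 7/2)*(k + 1/4)*(k + 5/4)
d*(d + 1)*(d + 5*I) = d^3 + d^2 + 5*I*d^2 + 5*I*d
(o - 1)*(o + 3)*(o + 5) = o^3 + 7*o^2 + 7*o - 15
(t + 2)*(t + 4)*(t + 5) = t^3 + 11*t^2 + 38*t + 40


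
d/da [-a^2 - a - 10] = -2*a - 1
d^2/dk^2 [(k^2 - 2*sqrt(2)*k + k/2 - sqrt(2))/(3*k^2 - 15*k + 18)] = (-4*sqrt(2)*k^3 + 11*k^3 - 36*k^2 - 6*sqrt(2)*k^2 - 18*k + 102*sqrt(2)*k - 158*sqrt(2) + 102)/(3*(k^6 - 15*k^5 + 93*k^4 - 305*k^3 + 558*k^2 - 540*k + 216))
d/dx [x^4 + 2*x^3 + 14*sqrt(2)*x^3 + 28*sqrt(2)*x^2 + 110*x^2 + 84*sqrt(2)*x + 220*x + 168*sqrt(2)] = 4*x^3 + 6*x^2 + 42*sqrt(2)*x^2 + 56*sqrt(2)*x + 220*x + 84*sqrt(2) + 220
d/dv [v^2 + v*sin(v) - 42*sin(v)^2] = v*cos(v) + 2*v + sin(v) - 42*sin(2*v)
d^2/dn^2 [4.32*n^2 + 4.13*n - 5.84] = 8.64000000000000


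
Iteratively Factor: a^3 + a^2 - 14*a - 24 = (a - 4)*(a^2 + 5*a + 6) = (a - 4)*(a + 2)*(a + 3)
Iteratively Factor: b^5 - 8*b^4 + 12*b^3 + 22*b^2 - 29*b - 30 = (b + 1)*(b^4 - 9*b^3 + 21*b^2 + b - 30) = (b + 1)^2*(b^3 - 10*b^2 + 31*b - 30) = (b - 5)*(b + 1)^2*(b^2 - 5*b + 6) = (b - 5)*(b - 3)*(b + 1)^2*(b - 2)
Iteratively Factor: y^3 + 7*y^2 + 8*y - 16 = (y - 1)*(y^2 + 8*y + 16) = (y - 1)*(y + 4)*(y + 4)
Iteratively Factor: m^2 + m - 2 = (m - 1)*(m + 2)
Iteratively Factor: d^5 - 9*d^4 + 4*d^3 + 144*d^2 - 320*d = (d - 4)*(d^4 - 5*d^3 - 16*d^2 + 80*d) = (d - 4)^2*(d^3 - d^2 - 20*d) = d*(d - 4)^2*(d^2 - d - 20) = d*(d - 5)*(d - 4)^2*(d + 4)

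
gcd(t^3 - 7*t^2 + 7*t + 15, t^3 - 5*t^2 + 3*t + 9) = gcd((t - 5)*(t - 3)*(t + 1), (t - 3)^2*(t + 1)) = t^2 - 2*t - 3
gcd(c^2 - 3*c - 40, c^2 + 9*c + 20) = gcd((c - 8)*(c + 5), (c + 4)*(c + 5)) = c + 5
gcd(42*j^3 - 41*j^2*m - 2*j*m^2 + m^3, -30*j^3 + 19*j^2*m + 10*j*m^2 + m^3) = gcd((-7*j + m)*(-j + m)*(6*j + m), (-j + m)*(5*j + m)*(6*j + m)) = 6*j^2 - 5*j*m - m^2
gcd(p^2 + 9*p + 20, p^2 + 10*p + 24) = p + 4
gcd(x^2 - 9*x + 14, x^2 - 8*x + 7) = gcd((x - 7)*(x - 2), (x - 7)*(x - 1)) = x - 7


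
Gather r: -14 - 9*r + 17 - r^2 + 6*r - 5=-r^2 - 3*r - 2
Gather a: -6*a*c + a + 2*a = a*(3 - 6*c)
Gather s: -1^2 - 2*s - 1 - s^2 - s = -s^2 - 3*s - 2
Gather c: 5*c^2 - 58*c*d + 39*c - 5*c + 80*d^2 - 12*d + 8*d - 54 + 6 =5*c^2 + c*(34 - 58*d) + 80*d^2 - 4*d - 48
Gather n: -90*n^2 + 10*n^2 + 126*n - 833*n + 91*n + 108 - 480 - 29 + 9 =-80*n^2 - 616*n - 392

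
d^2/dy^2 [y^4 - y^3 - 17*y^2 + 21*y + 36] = 12*y^2 - 6*y - 34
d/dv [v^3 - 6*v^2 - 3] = 3*v*(v - 4)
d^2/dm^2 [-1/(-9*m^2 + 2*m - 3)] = 2*(-81*m^2 + 18*m + 4*(9*m - 1)^2 - 27)/(9*m^2 - 2*m + 3)^3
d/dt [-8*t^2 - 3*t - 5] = -16*t - 3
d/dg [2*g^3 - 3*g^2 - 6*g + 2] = 6*g^2 - 6*g - 6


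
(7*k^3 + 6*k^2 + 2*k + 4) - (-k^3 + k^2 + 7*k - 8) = 8*k^3 + 5*k^2 - 5*k + 12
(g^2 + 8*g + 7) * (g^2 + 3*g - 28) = g^4 + 11*g^3 + 3*g^2 - 203*g - 196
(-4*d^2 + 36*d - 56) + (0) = -4*d^2 + 36*d - 56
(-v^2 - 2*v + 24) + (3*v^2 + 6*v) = 2*v^2 + 4*v + 24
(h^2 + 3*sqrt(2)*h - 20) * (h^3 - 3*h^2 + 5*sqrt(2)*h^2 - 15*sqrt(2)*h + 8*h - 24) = h^5 - 3*h^4 + 8*sqrt(2)*h^4 - 24*sqrt(2)*h^3 + 18*h^3 - 76*sqrt(2)*h^2 - 54*h^2 - 160*h + 228*sqrt(2)*h + 480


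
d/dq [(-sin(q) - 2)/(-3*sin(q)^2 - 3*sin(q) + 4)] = (-12*sin(q) + 3*cos(q)^2 - 13)*cos(q)/(3*sin(q)^2 + 3*sin(q) - 4)^2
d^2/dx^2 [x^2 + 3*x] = 2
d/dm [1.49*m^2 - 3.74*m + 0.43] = 2.98*m - 3.74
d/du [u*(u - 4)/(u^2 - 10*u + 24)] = -6/(u^2 - 12*u + 36)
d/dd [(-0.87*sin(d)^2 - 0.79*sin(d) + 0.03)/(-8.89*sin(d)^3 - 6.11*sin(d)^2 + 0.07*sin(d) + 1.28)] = -(7.7343*sin(d)^4 + 14.0462*sin(d)^3 + 4.0877*sin(d)^2 + 1.8606*sin(d) + 1.0133)*cos(d)/(79.0321*sin(d)^6 + 108.6358*sin(d)^5 + 36.0875*sin(d)^4 - 23.6138*sin(d)^3 - 15.6367*sin(d)^2 + 0.1792*sin(d) + 1.6384)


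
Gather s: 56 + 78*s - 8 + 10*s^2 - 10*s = 10*s^2 + 68*s + 48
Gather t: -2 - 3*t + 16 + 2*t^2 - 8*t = 2*t^2 - 11*t + 14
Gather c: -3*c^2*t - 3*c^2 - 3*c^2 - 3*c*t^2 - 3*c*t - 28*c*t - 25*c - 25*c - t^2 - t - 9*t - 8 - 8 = c^2*(-3*t - 6) + c*(-3*t^2 - 31*t - 50) - t^2 - 10*t - 16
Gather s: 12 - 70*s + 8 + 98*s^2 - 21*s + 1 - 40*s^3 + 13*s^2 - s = -40*s^3 + 111*s^2 - 92*s + 21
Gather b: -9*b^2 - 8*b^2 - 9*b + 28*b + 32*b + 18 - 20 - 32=-17*b^2 + 51*b - 34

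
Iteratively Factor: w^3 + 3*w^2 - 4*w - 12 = (w - 2)*(w^2 + 5*w + 6) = (w - 2)*(w + 2)*(w + 3)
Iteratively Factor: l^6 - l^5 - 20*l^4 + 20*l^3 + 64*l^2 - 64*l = (l)*(l^5 - l^4 - 20*l^3 + 20*l^2 + 64*l - 64) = l*(l + 4)*(l^4 - 5*l^3 + 20*l - 16) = l*(l - 1)*(l + 4)*(l^3 - 4*l^2 - 4*l + 16) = l*(l - 4)*(l - 1)*(l + 4)*(l^2 - 4) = l*(l - 4)*(l - 1)*(l + 2)*(l + 4)*(l - 2)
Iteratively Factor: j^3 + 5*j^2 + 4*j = (j)*(j^2 + 5*j + 4) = j*(j + 4)*(j + 1)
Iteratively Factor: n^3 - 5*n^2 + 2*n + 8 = (n + 1)*(n^2 - 6*n + 8) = (n - 4)*(n + 1)*(n - 2)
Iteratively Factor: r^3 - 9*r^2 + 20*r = (r - 4)*(r^2 - 5*r) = r*(r - 4)*(r - 5)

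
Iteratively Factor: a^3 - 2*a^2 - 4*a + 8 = (a - 2)*(a^2 - 4) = (a - 2)*(a + 2)*(a - 2)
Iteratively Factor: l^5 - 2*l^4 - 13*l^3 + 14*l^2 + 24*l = (l + 1)*(l^4 - 3*l^3 - 10*l^2 + 24*l) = l*(l + 1)*(l^3 - 3*l^2 - 10*l + 24) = l*(l - 2)*(l + 1)*(l^2 - l - 12) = l*(l - 2)*(l + 1)*(l + 3)*(l - 4)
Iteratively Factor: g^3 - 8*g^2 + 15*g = (g)*(g^2 - 8*g + 15) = g*(g - 5)*(g - 3)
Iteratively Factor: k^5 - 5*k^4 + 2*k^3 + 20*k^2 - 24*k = (k - 2)*(k^4 - 3*k^3 - 4*k^2 + 12*k) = (k - 2)^2*(k^3 - k^2 - 6*k) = (k - 3)*(k - 2)^2*(k^2 + 2*k) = k*(k - 3)*(k - 2)^2*(k + 2)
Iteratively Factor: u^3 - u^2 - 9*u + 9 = (u + 3)*(u^2 - 4*u + 3) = (u - 1)*(u + 3)*(u - 3)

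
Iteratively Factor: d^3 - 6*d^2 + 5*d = (d - 5)*(d^2 - d) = (d - 5)*(d - 1)*(d)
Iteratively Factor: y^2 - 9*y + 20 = (y - 4)*(y - 5)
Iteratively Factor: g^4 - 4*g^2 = (g + 2)*(g^3 - 2*g^2) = g*(g + 2)*(g^2 - 2*g) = g^2*(g + 2)*(g - 2)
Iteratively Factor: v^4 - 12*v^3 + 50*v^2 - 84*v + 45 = (v - 1)*(v^3 - 11*v^2 + 39*v - 45) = (v - 3)*(v - 1)*(v^2 - 8*v + 15) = (v - 3)^2*(v - 1)*(v - 5)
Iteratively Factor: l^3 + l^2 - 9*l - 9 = (l + 3)*(l^2 - 2*l - 3) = (l + 1)*(l + 3)*(l - 3)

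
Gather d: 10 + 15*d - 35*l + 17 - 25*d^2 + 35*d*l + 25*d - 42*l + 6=-25*d^2 + d*(35*l + 40) - 77*l + 33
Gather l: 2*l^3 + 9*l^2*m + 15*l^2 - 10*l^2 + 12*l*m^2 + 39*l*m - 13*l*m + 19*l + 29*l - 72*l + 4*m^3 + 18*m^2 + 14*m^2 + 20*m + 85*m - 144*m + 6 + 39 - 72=2*l^3 + l^2*(9*m + 5) + l*(12*m^2 + 26*m - 24) + 4*m^3 + 32*m^2 - 39*m - 27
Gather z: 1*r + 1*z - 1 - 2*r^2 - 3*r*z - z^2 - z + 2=-2*r^2 - 3*r*z + r - z^2 + 1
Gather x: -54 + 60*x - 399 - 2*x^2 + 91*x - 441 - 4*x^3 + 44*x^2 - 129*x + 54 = -4*x^3 + 42*x^2 + 22*x - 840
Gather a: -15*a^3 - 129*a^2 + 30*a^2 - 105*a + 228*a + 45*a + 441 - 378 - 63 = -15*a^3 - 99*a^2 + 168*a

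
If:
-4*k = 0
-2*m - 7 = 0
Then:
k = 0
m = -7/2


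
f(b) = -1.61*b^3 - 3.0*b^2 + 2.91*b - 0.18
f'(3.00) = -58.56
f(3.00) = -61.92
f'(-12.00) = -620.61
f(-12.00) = 2314.98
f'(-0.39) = 4.52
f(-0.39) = -1.68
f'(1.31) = -13.24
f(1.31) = -5.14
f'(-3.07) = -24.19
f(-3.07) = 9.20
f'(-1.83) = -2.29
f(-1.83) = -5.69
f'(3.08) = -61.39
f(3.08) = -66.72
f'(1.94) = -26.91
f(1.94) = -17.58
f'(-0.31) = 4.31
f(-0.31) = -1.32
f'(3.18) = -65.01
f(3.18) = -73.04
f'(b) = -4.83*b^2 - 6.0*b + 2.91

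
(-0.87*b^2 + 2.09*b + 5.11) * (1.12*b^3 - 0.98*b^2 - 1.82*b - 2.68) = -0.9744*b^5 + 3.1934*b^4 + 5.2584*b^3 - 6.48*b^2 - 14.9014*b - 13.6948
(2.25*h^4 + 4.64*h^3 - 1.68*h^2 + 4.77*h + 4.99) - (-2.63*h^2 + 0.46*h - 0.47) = 2.25*h^4 + 4.64*h^3 + 0.95*h^2 + 4.31*h + 5.46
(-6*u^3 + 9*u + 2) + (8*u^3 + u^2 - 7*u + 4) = 2*u^3 + u^2 + 2*u + 6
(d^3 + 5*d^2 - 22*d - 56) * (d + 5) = d^4 + 10*d^3 + 3*d^2 - 166*d - 280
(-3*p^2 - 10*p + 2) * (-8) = 24*p^2 + 80*p - 16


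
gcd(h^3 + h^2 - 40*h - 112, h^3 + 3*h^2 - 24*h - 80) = h^2 + 8*h + 16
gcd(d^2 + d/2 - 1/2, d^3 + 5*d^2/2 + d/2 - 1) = d^2 + d/2 - 1/2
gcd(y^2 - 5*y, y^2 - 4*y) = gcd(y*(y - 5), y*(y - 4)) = y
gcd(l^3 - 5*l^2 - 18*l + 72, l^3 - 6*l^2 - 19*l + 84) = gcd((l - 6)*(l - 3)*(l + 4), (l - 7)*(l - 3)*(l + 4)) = l^2 + l - 12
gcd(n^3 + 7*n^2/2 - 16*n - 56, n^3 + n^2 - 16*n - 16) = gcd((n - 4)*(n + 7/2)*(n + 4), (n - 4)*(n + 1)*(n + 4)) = n^2 - 16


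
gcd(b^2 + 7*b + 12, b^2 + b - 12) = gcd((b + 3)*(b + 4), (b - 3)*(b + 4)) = b + 4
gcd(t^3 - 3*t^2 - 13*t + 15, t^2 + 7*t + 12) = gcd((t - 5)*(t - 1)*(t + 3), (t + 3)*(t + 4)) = t + 3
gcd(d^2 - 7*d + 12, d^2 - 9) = d - 3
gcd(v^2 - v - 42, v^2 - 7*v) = v - 7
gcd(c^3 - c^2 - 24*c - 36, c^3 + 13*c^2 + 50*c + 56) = c + 2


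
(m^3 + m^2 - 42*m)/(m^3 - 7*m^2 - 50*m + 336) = m/(m - 8)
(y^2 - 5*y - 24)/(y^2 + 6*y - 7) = (y^2 - 5*y - 24)/(y^2 + 6*y - 7)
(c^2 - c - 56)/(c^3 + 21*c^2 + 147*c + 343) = (c - 8)/(c^2 + 14*c + 49)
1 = 1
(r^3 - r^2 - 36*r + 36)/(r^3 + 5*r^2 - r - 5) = (r^2 - 36)/(r^2 + 6*r + 5)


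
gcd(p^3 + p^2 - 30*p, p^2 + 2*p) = p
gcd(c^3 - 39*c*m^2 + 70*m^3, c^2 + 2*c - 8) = 1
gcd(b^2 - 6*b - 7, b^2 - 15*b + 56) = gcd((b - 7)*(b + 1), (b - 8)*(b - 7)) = b - 7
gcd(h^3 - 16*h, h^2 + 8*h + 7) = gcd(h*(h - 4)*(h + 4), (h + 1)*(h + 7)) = 1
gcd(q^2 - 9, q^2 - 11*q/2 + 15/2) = q - 3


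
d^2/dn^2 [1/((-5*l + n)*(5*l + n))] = 2*(-25*l^2 - 3*n^2)/(15625*l^6 - 1875*l^4*n^2 + 75*l^2*n^4 - n^6)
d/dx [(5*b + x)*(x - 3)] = 5*b + 2*x - 3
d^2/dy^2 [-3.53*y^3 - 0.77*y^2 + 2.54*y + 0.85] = -21.18*y - 1.54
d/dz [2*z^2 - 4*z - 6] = 4*z - 4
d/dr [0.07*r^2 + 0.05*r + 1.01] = 0.14*r + 0.05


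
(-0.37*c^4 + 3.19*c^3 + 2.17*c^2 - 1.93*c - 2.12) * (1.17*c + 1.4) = -0.4329*c^5 + 3.2143*c^4 + 7.0049*c^3 + 0.7799*c^2 - 5.1824*c - 2.968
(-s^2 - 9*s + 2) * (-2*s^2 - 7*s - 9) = 2*s^4 + 25*s^3 + 68*s^2 + 67*s - 18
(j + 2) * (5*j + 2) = 5*j^2 + 12*j + 4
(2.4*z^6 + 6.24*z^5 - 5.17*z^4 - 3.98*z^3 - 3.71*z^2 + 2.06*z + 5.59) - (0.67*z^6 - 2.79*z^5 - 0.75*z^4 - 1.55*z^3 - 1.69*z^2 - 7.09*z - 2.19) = 1.73*z^6 + 9.03*z^5 - 4.42*z^4 - 2.43*z^3 - 2.02*z^2 + 9.15*z + 7.78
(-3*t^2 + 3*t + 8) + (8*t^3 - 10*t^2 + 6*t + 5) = 8*t^3 - 13*t^2 + 9*t + 13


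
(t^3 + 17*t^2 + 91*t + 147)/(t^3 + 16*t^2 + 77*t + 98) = (t + 3)/(t + 2)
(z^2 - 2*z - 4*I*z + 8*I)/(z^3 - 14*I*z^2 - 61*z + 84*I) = (z - 2)/(z^2 - 10*I*z - 21)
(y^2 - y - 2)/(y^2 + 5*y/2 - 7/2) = 2*(y^2 - y - 2)/(2*y^2 + 5*y - 7)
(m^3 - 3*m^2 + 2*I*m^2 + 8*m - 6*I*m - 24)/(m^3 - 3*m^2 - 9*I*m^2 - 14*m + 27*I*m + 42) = (m + 4*I)/(m - 7*I)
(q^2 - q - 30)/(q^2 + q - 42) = (q + 5)/(q + 7)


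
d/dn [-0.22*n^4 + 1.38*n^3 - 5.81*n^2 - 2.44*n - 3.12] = -0.88*n^3 + 4.14*n^2 - 11.62*n - 2.44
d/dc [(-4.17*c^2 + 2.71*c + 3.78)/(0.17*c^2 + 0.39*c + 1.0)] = (-2.087*c^2 - 9.6252*c + 1.2358)/(0.0289*c^4 + 0.1326*c^3 + 0.4921*c^2 + 0.78*c + 1.0)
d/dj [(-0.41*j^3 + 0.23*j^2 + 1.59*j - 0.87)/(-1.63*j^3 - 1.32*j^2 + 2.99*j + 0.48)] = (0.9161*j^4 + 2.7316*j^3 - 2.0582*j^2 - 2.076*j + 3.3645)/(2.6569*j^6 + 4.3032*j^5 - 8.005*j^4 - 9.4584*j^3 + 7.6729*j^2 + 2.8704*j + 0.2304)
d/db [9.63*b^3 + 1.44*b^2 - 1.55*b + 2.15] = 28.89*b^2 + 2.88*b - 1.55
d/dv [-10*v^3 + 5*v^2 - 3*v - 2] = -30*v^2 + 10*v - 3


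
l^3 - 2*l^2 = l^2*(l - 2)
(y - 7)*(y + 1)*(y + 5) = y^3 - y^2 - 37*y - 35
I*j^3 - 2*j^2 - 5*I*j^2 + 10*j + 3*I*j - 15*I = (j - 5)*(j + 3*I)*(I*j + 1)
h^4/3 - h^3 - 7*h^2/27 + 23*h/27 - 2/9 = (h/3 + 1/3)*(h - 3)*(h - 2/3)*(h - 1/3)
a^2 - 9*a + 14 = (a - 7)*(a - 2)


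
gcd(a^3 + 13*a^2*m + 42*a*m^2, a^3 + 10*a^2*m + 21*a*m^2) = a^2 + 7*a*m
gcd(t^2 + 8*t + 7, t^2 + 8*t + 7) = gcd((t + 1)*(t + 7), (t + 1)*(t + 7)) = t^2 + 8*t + 7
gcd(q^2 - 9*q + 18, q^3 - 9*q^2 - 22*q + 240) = q - 6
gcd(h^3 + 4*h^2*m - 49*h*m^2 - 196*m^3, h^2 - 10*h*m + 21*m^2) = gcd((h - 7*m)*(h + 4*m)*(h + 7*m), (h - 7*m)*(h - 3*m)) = h - 7*m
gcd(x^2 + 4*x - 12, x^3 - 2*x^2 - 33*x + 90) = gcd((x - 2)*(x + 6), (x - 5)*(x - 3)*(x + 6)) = x + 6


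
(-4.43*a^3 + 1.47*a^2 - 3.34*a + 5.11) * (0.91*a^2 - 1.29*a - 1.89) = -4.0313*a^5 + 7.0524*a^4 + 3.437*a^3 + 6.1804*a^2 - 0.279300000000001*a - 9.6579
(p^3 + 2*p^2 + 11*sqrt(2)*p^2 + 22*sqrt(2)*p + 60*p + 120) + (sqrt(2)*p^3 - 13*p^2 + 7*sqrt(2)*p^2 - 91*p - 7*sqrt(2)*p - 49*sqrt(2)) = p^3 + sqrt(2)*p^3 - 11*p^2 + 18*sqrt(2)*p^2 - 31*p + 15*sqrt(2)*p - 49*sqrt(2) + 120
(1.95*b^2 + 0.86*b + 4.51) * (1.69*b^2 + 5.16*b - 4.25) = 3.2955*b^4 + 11.5154*b^3 + 3.772*b^2 + 19.6166*b - 19.1675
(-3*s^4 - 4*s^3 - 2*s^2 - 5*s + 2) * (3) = -9*s^4 - 12*s^3 - 6*s^2 - 15*s + 6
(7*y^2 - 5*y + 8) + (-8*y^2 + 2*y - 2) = -y^2 - 3*y + 6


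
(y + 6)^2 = y^2 + 12*y + 36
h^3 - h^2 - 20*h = h*(h - 5)*(h + 4)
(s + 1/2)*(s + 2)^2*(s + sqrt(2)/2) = s^4 + sqrt(2)*s^3/2 + 9*s^3/2 + 9*sqrt(2)*s^2/4 + 6*s^2 + 2*s + 3*sqrt(2)*s + sqrt(2)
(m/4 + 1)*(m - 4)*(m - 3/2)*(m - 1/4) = m^4/4 - 7*m^3/16 - 125*m^2/32 + 7*m - 3/2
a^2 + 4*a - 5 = (a - 1)*(a + 5)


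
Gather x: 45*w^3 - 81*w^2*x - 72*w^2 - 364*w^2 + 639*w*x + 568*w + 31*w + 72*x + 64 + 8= 45*w^3 - 436*w^2 + 599*w + x*(-81*w^2 + 639*w + 72) + 72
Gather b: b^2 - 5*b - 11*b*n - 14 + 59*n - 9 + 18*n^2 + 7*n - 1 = b^2 + b*(-11*n - 5) + 18*n^2 + 66*n - 24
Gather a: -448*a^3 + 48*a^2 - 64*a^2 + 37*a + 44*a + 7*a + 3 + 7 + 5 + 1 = -448*a^3 - 16*a^2 + 88*a + 16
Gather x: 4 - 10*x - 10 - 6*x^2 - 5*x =-6*x^2 - 15*x - 6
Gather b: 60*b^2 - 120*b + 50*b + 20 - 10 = 60*b^2 - 70*b + 10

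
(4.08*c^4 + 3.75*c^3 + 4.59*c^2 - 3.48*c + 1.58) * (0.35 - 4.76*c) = -19.4208*c^5 - 16.422*c^4 - 20.5359*c^3 + 18.1713*c^2 - 8.7388*c + 0.553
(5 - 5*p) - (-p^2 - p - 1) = p^2 - 4*p + 6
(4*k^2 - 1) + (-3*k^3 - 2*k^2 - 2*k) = -3*k^3 + 2*k^2 - 2*k - 1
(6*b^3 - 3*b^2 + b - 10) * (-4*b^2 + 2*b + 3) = -24*b^5 + 24*b^4 + 8*b^3 + 33*b^2 - 17*b - 30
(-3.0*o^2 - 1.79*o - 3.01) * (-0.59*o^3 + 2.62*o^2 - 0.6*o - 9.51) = 1.77*o^5 - 6.8039*o^4 - 1.1139*o^3 + 21.7178*o^2 + 18.8289*o + 28.6251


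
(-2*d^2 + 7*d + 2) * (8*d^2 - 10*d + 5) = -16*d^4 + 76*d^3 - 64*d^2 + 15*d + 10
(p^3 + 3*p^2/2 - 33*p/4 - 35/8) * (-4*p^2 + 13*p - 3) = -4*p^5 + 7*p^4 + 99*p^3/2 - 377*p^2/4 - 257*p/8 + 105/8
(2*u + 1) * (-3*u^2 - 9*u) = -6*u^3 - 21*u^2 - 9*u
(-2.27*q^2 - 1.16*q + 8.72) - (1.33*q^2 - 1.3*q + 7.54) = -3.6*q^2 + 0.14*q + 1.18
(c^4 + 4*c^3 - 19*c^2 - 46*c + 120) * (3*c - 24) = 3*c^5 - 12*c^4 - 153*c^3 + 318*c^2 + 1464*c - 2880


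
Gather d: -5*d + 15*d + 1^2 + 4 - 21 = 10*d - 16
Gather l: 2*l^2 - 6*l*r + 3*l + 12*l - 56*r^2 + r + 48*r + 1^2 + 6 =2*l^2 + l*(15 - 6*r) - 56*r^2 + 49*r + 7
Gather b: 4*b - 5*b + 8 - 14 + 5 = -b - 1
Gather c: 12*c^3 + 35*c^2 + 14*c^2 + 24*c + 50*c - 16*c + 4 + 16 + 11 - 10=12*c^3 + 49*c^2 + 58*c + 21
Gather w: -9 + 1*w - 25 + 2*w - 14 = 3*w - 48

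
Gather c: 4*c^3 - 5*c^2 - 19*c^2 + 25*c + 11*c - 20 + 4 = 4*c^3 - 24*c^2 + 36*c - 16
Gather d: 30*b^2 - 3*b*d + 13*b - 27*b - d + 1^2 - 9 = 30*b^2 - 14*b + d*(-3*b - 1) - 8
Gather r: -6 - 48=-54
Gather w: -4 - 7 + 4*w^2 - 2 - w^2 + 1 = 3*w^2 - 12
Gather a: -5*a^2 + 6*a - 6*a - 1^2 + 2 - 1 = -5*a^2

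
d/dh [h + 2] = 1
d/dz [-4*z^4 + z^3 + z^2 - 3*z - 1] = -16*z^3 + 3*z^2 + 2*z - 3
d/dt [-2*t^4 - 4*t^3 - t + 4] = -8*t^3 - 12*t^2 - 1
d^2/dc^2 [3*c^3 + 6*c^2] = 18*c + 12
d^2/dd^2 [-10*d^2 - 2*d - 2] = -20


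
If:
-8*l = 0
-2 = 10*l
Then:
No Solution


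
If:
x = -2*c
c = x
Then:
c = 0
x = 0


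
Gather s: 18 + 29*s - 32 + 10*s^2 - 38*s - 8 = 10*s^2 - 9*s - 22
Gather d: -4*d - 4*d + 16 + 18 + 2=36 - 8*d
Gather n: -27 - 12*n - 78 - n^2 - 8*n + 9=-n^2 - 20*n - 96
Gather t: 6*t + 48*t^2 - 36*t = 48*t^2 - 30*t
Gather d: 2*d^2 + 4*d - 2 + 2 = 2*d^2 + 4*d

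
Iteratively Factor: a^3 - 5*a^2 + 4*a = (a - 4)*(a^2 - a) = a*(a - 4)*(a - 1)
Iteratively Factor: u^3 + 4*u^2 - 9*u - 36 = (u + 4)*(u^2 - 9) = (u - 3)*(u + 4)*(u + 3)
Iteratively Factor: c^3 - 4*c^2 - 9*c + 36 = (c - 3)*(c^2 - c - 12) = (c - 3)*(c + 3)*(c - 4)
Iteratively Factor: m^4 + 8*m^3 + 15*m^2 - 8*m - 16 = (m + 4)*(m^3 + 4*m^2 - m - 4) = (m + 4)^2*(m^2 - 1) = (m - 1)*(m + 4)^2*(m + 1)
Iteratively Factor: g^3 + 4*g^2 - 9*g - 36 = (g + 4)*(g^2 - 9) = (g + 3)*(g + 4)*(g - 3)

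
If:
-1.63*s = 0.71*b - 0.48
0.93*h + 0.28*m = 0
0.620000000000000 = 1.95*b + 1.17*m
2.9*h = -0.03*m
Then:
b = 0.32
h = 0.00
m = 0.00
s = 0.16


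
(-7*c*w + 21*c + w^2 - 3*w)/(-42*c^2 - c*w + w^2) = (w - 3)/(6*c + w)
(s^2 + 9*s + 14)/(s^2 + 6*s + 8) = (s + 7)/(s + 4)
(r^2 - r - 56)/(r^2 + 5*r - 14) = (r - 8)/(r - 2)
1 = 1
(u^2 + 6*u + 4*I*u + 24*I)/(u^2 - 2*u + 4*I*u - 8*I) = (u + 6)/(u - 2)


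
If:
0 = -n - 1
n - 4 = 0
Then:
No Solution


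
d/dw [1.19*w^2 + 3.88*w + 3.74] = 2.38*w + 3.88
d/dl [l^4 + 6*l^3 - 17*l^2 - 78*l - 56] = 4*l^3 + 18*l^2 - 34*l - 78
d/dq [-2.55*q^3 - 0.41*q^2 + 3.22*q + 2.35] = -7.65*q^2 - 0.82*q + 3.22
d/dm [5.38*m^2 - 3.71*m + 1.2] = 10.76*m - 3.71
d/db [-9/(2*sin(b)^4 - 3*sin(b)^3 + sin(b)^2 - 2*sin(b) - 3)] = 9*(8*sin(b)^3 - 9*sin(b)^2 + 2*sin(b) - 2)*cos(b)/(2*sin(b)^4 - 3*sin(b)^3 + sin(b)^2 - 2*sin(b) - 3)^2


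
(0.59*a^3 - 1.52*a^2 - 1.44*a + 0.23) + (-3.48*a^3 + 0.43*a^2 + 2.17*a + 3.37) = -2.89*a^3 - 1.09*a^2 + 0.73*a + 3.6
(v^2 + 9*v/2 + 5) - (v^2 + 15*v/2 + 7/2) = 3/2 - 3*v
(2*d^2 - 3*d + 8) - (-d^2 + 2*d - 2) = 3*d^2 - 5*d + 10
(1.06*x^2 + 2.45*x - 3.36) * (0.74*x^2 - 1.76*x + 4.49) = 0.7844*x^4 - 0.0526*x^3 - 2.039*x^2 + 16.9141*x - 15.0864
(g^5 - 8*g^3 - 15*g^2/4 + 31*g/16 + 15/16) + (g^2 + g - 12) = g^5 - 8*g^3 - 11*g^2/4 + 47*g/16 - 177/16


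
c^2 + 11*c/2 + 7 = (c + 2)*(c + 7/2)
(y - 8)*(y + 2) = y^2 - 6*y - 16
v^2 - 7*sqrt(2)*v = v*(v - 7*sqrt(2))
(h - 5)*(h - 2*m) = h^2 - 2*h*m - 5*h + 10*m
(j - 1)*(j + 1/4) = j^2 - 3*j/4 - 1/4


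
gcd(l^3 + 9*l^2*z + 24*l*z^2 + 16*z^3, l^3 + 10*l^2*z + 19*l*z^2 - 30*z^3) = 1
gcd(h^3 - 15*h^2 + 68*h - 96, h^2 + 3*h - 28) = h - 4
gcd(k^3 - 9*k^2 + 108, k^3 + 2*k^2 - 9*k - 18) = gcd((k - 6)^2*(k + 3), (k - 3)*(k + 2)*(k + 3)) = k + 3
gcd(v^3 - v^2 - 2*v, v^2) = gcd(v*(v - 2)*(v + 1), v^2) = v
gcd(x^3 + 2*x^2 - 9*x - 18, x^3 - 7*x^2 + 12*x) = x - 3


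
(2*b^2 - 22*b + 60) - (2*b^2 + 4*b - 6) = 66 - 26*b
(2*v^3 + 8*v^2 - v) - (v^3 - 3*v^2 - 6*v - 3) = v^3 + 11*v^2 + 5*v + 3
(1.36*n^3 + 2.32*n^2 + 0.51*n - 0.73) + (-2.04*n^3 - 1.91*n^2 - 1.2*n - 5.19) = -0.68*n^3 + 0.41*n^2 - 0.69*n - 5.92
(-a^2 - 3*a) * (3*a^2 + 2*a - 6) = -3*a^4 - 11*a^3 + 18*a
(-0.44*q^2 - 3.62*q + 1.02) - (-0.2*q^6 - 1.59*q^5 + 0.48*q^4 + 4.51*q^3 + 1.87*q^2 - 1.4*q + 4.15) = 0.2*q^6 + 1.59*q^5 - 0.48*q^4 - 4.51*q^3 - 2.31*q^2 - 2.22*q - 3.13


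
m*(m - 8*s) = m^2 - 8*m*s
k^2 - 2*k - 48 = (k - 8)*(k + 6)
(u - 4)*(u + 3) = u^2 - u - 12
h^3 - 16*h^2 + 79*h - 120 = (h - 8)*(h - 5)*(h - 3)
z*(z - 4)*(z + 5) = z^3 + z^2 - 20*z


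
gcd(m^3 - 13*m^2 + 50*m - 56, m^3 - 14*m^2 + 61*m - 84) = m^2 - 11*m + 28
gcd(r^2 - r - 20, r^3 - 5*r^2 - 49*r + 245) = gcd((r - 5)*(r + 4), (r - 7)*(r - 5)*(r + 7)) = r - 5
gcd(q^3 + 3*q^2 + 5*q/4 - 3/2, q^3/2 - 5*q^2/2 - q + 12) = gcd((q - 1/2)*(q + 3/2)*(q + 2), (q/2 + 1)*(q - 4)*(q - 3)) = q + 2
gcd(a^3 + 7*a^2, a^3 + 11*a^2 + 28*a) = a^2 + 7*a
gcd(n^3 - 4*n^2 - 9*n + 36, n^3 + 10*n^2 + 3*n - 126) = n - 3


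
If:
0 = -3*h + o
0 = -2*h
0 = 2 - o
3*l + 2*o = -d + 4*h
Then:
No Solution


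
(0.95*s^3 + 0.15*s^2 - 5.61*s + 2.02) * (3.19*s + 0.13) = 3.0305*s^4 + 0.602*s^3 - 17.8764*s^2 + 5.7145*s + 0.2626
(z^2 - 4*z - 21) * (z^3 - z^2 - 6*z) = z^5 - 5*z^4 - 23*z^3 + 45*z^2 + 126*z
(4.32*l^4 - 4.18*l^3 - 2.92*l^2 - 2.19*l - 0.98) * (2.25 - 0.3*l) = -1.296*l^5 + 10.974*l^4 - 8.529*l^3 - 5.913*l^2 - 4.6335*l - 2.205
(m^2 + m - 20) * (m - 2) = m^3 - m^2 - 22*m + 40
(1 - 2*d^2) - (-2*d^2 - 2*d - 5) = 2*d + 6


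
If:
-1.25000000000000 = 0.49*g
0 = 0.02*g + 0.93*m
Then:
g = -2.55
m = 0.05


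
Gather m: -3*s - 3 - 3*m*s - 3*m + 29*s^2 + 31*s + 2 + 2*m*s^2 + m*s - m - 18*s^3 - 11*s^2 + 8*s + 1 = m*(2*s^2 - 2*s - 4) - 18*s^3 + 18*s^2 + 36*s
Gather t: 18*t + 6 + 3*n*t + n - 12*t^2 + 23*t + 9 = n - 12*t^2 + t*(3*n + 41) + 15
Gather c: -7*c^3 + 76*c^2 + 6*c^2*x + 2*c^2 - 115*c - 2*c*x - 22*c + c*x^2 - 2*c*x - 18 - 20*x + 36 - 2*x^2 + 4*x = -7*c^3 + c^2*(6*x + 78) + c*(x^2 - 4*x - 137) - 2*x^2 - 16*x + 18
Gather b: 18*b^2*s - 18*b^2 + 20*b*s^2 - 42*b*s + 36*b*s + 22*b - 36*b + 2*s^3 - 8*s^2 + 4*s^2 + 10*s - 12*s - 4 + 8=b^2*(18*s - 18) + b*(20*s^2 - 6*s - 14) + 2*s^3 - 4*s^2 - 2*s + 4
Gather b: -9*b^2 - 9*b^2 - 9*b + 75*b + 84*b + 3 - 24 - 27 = -18*b^2 + 150*b - 48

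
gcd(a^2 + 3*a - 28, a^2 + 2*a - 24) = a - 4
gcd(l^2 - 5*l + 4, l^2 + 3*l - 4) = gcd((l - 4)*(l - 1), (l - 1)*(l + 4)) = l - 1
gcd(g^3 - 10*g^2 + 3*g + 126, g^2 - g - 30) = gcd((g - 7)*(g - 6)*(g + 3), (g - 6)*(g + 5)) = g - 6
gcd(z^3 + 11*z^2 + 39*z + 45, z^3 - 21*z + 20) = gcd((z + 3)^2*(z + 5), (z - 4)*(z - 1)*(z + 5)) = z + 5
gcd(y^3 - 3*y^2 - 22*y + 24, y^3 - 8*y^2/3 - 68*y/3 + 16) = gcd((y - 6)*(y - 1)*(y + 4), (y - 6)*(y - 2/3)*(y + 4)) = y^2 - 2*y - 24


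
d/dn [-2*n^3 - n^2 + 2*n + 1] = -6*n^2 - 2*n + 2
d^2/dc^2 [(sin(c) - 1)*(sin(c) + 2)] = -sin(c) + 2*cos(2*c)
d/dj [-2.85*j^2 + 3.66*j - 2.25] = 3.66 - 5.7*j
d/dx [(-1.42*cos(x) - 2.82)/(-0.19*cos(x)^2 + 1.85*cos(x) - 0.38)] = (0.2698*cos(x)^2 + 1.0716*cos(x) - 5.7566)*sin(x)/(0.0361*cos(x)^4 - 0.703*cos(x)^3 + 3.5669*cos(x)^2 - 1.406*cos(x) + 0.1444)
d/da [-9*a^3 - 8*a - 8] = -27*a^2 - 8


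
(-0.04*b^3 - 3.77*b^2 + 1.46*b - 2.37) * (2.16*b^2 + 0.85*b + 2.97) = -0.0864*b^5 - 8.1772*b^4 - 0.1697*b^3 - 15.0751*b^2 + 2.3217*b - 7.0389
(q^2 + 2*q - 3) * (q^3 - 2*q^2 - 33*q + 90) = q^5 - 40*q^3 + 30*q^2 + 279*q - 270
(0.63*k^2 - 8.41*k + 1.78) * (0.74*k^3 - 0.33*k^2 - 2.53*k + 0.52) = 0.4662*k^5 - 6.4313*k^4 + 2.4986*k^3 + 21.0175*k^2 - 8.8766*k + 0.9256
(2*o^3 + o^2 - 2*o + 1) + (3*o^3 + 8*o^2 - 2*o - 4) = 5*o^3 + 9*o^2 - 4*o - 3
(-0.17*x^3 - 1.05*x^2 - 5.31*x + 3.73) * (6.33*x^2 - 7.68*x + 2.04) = -1.0761*x^5 - 5.3409*x^4 - 25.8951*x^3 + 62.2497*x^2 - 39.4788*x + 7.6092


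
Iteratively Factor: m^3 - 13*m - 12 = (m + 1)*(m^2 - m - 12) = (m - 4)*(m + 1)*(m + 3)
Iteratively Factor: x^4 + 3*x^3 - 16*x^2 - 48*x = (x - 4)*(x^3 + 7*x^2 + 12*x) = (x - 4)*(x + 3)*(x^2 + 4*x) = (x - 4)*(x + 3)*(x + 4)*(x)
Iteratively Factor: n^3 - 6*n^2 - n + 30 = (n + 2)*(n^2 - 8*n + 15) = (n - 3)*(n + 2)*(n - 5)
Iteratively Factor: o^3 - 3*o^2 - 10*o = (o)*(o^2 - 3*o - 10) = o*(o + 2)*(o - 5)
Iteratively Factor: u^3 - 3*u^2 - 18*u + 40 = (u - 5)*(u^2 + 2*u - 8) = (u - 5)*(u - 2)*(u + 4)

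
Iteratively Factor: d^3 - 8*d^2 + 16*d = (d - 4)*(d^2 - 4*d) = (d - 4)^2*(d)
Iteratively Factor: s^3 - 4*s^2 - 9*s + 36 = (s + 3)*(s^2 - 7*s + 12) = (s - 3)*(s + 3)*(s - 4)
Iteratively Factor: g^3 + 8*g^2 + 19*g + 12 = (g + 4)*(g^2 + 4*g + 3) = (g + 1)*(g + 4)*(g + 3)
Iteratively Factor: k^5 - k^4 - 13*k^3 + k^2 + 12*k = (k + 1)*(k^4 - 2*k^3 - 11*k^2 + 12*k) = k*(k + 1)*(k^3 - 2*k^2 - 11*k + 12) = k*(k - 1)*(k + 1)*(k^2 - k - 12) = k*(k - 4)*(k - 1)*(k + 1)*(k + 3)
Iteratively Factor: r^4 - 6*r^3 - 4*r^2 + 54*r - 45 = (r - 1)*(r^3 - 5*r^2 - 9*r + 45) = (r - 5)*(r - 1)*(r^2 - 9) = (r - 5)*(r - 3)*(r - 1)*(r + 3)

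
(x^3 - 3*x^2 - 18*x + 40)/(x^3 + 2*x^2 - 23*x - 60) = (x - 2)/(x + 3)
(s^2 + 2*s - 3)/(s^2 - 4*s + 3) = (s + 3)/(s - 3)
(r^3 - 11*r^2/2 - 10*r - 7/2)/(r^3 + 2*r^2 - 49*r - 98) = (2*r^2 + 3*r + 1)/(2*(r^2 + 9*r + 14))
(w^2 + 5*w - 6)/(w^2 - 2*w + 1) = (w + 6)/(w - 1)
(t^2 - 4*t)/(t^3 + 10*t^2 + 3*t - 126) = t*(t - 4)/(t^3 + 10*t^2 + 3*t - 126)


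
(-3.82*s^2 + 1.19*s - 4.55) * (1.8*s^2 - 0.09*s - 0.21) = -6.876*s^4 + 2.4858*s^3 - 7.4949*s^2 + 0.1596*s + 0.9555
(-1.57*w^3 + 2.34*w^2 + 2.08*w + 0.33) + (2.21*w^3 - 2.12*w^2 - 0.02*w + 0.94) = 0.64*w^3 + 0.22*w^2 + 2.06*w + 1.27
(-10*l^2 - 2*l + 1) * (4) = -40*l^2 - 8*l + 4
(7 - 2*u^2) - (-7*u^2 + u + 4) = 5*u^2 - u + 3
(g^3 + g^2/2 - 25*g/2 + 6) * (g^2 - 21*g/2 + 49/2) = g^5 - 10*g^4 + 27*g^3/4 + 299*g^2/2 - 1477*g/4 + 147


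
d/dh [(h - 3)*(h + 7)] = 2*h + 4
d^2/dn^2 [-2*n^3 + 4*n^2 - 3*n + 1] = 8 - 12*n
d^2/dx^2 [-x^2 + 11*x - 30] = -2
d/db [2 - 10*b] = -10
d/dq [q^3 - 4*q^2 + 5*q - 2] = 3*q^2 - 8*q + 5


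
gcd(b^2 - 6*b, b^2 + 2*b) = b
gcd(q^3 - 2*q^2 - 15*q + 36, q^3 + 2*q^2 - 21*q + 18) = q - 3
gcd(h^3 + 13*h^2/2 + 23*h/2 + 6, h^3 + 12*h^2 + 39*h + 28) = h^2 + 5*h + 4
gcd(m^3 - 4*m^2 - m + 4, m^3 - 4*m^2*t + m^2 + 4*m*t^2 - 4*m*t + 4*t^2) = m + 1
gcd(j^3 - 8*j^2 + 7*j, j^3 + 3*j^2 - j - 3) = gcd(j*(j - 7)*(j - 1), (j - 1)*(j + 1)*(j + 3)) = j - 1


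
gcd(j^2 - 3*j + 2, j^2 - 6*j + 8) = j - 2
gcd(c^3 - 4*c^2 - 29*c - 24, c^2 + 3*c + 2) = c + 1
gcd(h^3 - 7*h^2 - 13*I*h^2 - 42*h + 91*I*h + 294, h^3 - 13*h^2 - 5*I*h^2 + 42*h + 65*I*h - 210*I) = h - 7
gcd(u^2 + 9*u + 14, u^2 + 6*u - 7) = u + 7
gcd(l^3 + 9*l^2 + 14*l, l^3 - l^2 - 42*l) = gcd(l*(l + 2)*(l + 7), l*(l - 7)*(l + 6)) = l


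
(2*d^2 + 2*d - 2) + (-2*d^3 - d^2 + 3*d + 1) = -2*d^3 + d^2 + 5*d - 1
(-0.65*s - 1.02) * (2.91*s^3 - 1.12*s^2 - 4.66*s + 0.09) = -1.8915*s^4 - 2.2402*s^3 + 4.1714*s^2 + 4.6947*s - 0.0918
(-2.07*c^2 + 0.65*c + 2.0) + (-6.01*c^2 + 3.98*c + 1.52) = -8.08*c^2 + 4.63*c + 3.52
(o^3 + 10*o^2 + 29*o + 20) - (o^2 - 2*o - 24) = o^3 + 9*o^2 + 31*o + 44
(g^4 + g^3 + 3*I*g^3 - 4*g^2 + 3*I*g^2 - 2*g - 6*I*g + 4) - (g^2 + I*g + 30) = g^4 + g^3 + 3*I*g^3 - 5*g^2 + 3*I*g^2 - 2*g - 7*I*g - 26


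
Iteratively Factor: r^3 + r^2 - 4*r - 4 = (r + 2)*(r^2 - r - 2) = (r + 1)*(r + 2)*(r - 2)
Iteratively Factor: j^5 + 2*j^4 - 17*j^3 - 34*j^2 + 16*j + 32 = (j + 1)*(j^4 + j^3 - 18*j^2 - 16*j + 32) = (j + 1)*(j + 2)*(j^3 - j^2 - 16*j + 16) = (j + 1)*(j + 2)*(j + 4)*(j^2 - 5*j + 4) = (j - 4)*(j + 1)*(j + 2)*(j + 4)*(j - 1)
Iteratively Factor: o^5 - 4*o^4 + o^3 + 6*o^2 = (o + 1)*(o^4 - 5*o^3 + 6*o^2) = o*(o + 1)*(o^3 - 5*o^2 + 6*o) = o*(o - 2)*(o + 1)*(o^2 - 3*o) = o^2*(o - 2)*(o + 1)*(o - 3)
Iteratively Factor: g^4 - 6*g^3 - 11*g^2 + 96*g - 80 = (g + 4)*(g^3 - 10*g^2 + 29*g - 20) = (g - 5)*(g + 4)*(g^2 - 5*g + 4) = (g - 5)*(g - 1)*(g + 4)*(g - 4)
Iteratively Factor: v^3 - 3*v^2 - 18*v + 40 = (v + 4)*(v^2 - 7*v + 10) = (v - 2)*(v + 4)*(v - 5)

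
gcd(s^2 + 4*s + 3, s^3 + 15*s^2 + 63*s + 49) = s + 1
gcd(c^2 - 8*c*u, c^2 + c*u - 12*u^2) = 1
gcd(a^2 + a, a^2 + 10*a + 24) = 1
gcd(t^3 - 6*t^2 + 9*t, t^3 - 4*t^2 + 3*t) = t^2 - 3*t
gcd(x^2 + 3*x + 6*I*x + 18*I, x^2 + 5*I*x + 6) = x + 6*I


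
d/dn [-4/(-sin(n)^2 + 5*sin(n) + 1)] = 4*(5 - 2*sin(n))*cos(n)/(5*sin(n) + cos(n)^2)^2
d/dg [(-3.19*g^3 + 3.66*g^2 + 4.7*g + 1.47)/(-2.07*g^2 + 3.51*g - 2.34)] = (6.6033*g^4 - 22.3938*g^3 + 44.9694*g^2 - 11.043*g - 16.1577)/(4.2849*g^4 - 14.5314*g^3 + 22.0077*g^2 - 16.4268*g + 5.4756)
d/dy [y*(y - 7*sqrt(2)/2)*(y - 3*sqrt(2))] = 3*y^2 - 13*sqrt(2)*y + 21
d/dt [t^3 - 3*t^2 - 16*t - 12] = 3*t^2 - 6*t - 16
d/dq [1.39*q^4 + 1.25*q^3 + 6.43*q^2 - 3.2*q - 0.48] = 5.56*q^3 + 3.75*q^2 + 12.86*q - 3.2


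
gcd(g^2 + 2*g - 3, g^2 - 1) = g - 1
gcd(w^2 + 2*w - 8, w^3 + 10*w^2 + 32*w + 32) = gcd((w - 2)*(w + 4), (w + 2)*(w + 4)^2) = w + 4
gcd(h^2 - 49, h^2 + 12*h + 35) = h + 7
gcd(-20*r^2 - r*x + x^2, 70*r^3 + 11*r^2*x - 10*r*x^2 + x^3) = -5*r + x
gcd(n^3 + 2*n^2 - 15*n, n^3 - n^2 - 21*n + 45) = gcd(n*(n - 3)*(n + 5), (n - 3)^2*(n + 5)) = n^2 + 2*n - 15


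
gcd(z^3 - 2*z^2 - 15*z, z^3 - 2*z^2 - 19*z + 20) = z - 5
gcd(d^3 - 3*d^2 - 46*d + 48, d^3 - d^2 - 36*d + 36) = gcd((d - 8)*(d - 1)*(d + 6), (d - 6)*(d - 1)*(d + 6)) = d^2 + 5*d - 6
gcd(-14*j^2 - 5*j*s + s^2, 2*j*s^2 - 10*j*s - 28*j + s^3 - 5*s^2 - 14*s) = 2*j + s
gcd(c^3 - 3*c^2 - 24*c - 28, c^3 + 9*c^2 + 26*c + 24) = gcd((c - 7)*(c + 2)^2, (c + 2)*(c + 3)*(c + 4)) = c + 2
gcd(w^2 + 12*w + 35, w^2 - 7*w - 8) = 1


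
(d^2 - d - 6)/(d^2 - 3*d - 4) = (-d^2 + d + 6)/(-d^2 + 3*d + 4)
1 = 1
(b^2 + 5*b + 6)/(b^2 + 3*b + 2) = (b + 3)/(b + 1)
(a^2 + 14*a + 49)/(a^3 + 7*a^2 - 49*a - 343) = 1/(a - 7)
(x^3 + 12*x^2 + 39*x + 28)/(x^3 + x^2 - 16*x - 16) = (x + 7)/(x - 4)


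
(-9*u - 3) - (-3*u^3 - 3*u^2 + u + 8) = 3*u^3 + 3*u^2 - 10*u - 11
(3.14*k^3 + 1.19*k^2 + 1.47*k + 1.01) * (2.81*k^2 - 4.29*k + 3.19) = 8.8234*k^5 - 10.1267*k^4 + 9.0422*k^3 + 0.3279*k^2 + 0.3564*k + 3.2219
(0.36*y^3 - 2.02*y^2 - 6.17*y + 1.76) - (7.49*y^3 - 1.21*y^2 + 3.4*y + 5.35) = -7.13*y^3 - 0.81*y^2 - 9.57*y - 3.59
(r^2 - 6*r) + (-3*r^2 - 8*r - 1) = -2*r^2 - 14*r - 1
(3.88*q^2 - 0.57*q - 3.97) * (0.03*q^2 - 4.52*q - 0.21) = 0.1164*q^4 - 17.5547*q^3 + 1.6425*q^2 + 18.0641*q + 0.8337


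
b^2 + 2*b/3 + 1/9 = (b + 1/3)^2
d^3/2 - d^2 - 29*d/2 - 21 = (d/2 + 1)*(d - 7)*(d + 3)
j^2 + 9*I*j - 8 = (j + I)*(j + 8*I)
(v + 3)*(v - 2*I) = v^2 + 3*v - 2*I*v - 6*I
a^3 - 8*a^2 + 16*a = a*(a - 4)^2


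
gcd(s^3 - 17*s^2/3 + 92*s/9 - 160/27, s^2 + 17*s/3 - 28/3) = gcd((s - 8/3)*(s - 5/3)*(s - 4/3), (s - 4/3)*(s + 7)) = s - 4/3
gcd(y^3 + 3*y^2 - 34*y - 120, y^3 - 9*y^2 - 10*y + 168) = y^2 - 2*y - 24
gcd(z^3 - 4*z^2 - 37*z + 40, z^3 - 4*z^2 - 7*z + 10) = z - 1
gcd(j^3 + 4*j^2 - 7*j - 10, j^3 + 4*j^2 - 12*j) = j - 2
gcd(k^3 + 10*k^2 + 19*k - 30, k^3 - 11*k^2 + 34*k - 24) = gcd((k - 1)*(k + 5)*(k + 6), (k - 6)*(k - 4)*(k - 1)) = k - 1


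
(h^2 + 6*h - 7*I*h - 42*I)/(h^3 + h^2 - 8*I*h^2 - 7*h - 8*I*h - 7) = (h + 6)/(h^2 + h*(1 - I) - I)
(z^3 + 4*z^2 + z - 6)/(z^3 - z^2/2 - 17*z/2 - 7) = 2*(z^2 + 2*z - 3)/(2*z^2 - 5*z - 7)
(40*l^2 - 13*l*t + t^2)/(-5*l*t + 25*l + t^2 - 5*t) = (-8*l + t)/(t - 5)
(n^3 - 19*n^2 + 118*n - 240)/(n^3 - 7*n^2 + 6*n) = (n^2 - 13*n + 40)/(n*(n - 1))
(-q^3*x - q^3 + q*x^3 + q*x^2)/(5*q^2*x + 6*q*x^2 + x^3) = q*(-q*x - q + x^2 + x)/(x*(5*q + x))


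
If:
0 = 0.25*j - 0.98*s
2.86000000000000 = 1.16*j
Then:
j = 2.47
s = 0.63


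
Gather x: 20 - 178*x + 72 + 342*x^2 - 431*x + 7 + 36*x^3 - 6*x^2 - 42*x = 36*x^3 + 336*x^2 - 651*x + 99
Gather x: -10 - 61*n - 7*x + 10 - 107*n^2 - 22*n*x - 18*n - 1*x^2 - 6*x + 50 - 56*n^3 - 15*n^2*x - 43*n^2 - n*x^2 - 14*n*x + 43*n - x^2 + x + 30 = -56*n^3 - 150*n^2 - 36*n + x^2*(-n - 2) + x*(-15*n^2 - 36*n - 12) + 80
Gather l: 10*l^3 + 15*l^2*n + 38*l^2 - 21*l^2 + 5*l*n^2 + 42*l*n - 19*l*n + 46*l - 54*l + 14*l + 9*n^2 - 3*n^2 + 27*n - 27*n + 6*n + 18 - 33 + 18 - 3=10*l^3 + l^2*(15*n + 17) + l*(5*n^2 + 23*n + 6) + 6*n^2 + 6*n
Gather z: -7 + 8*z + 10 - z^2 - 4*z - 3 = -z^2 + 4*z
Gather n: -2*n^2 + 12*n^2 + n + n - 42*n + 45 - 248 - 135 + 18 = 10*n^2 - 40*n - 320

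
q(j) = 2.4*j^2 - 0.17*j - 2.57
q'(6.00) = 28.63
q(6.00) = 82.81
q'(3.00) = 14.23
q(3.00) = 18.52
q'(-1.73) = -8.47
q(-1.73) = 4.91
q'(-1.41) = -6.94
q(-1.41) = 2.44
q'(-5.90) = -28.49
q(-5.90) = 81.98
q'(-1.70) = -8.33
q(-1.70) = 4.66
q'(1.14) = 5.30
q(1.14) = 0.36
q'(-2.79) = -13.56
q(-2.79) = 16.59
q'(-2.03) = -9.91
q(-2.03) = 7.67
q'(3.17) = 15.05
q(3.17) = 21.01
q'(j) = 4.8*j - 0.17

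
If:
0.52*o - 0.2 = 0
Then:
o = 0.38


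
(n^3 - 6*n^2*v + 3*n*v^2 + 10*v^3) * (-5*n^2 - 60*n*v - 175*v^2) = -5*n^5 - 30*n^4*v + 170*n^3*v^2 + 820*n^2*v^3 - 1125*n*v^4 - 1750*v^5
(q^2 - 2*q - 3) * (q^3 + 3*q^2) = q^5 + q^4 - 9*q^3 - 9*q^2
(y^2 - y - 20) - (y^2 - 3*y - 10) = 2*y - 10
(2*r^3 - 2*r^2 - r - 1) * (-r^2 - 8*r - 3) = -2*r^5 - 14*r^4 + 11*r^3 + 15*r^2 + 11*r + 3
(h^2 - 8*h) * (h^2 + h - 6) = h^4 - 7*h^3 - 14*h^2 + 48*h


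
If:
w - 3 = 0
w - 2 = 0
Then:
No Solution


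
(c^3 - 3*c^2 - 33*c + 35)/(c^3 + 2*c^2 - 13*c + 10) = (c - 7)/(c - 2)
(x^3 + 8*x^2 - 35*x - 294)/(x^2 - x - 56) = (x^2 + x - 42)/(x - 8)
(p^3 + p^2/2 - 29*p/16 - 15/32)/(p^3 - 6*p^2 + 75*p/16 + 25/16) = (p + 3/2)/(p - 5)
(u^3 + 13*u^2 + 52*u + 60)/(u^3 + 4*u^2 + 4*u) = (u^2 + 11*u + 30)/(u*(u + 2))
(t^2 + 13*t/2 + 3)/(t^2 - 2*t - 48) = (t + 1/2)/(t - 8)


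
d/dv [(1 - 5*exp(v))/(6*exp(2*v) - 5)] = (30*exp(2*v) - 12*exp(v) + 25)*exp(v)/(36*exp(4*v) - 60*exp(2*v) + 25)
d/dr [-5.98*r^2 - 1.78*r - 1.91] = -11.96*r - 1.78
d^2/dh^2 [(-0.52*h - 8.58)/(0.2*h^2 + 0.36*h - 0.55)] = (-(0.4*h + 0.36)*(0.52*h + 8.58)*(0.8*h + 0.72) + (0.624*h + 3.8064)*(0.2*h^2 + 0.36*h - 0.55))/(0.2*h^2 + 0.36*h - 0.55)^3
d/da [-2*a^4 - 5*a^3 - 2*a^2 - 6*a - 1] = -8*a^3 - 15*a^2 - 4*a - 6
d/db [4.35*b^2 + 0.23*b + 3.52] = 8.7*b + 0.23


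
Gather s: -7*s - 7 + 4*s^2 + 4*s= 4*s^2 - 3*s - 7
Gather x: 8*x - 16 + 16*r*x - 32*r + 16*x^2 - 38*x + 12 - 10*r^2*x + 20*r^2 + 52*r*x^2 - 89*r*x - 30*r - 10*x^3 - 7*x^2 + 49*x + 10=20*r^2 - 62*r - 10*x^3 + x^2*(52*r + 9) + x*(-10*r^2 - 73*r + 19) + 6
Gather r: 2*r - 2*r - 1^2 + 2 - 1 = 0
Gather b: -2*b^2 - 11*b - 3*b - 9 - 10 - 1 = -2*b^2 - 14*b - 20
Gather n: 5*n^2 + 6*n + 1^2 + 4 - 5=5*n^2 + 6*n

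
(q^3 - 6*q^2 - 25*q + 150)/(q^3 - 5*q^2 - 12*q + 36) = (q^2 - 25)/(q^2 + q - 6)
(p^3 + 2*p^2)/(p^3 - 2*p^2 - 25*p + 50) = p^2*(p + 2)/(p^3 - 2*p^2 - 25*p + 50)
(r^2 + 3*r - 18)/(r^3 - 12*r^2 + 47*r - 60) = (r + 6)/(r^2 - 9*r + 20)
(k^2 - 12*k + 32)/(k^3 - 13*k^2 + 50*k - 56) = (k - 8)/(k^2 - 9*k + 14)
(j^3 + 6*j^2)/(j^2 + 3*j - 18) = j^2/(j - 3)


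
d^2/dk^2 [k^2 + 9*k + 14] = 2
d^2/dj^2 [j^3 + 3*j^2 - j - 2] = 6*j + 6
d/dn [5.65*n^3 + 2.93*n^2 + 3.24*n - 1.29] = 16.95*n^2 + 5.86*n + 3.24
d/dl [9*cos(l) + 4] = -9*sin(l)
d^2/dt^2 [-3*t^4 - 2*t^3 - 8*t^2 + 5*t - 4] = -36*t^2 - 12*t - 16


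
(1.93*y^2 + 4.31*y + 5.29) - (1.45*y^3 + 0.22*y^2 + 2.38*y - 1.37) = -1.45*y^3 + 1.71*y^2 + 1.93*y + 6.66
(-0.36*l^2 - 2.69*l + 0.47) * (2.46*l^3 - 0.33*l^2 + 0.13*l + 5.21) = -0.8856*l^5 - 6.4986*l^4 + 1.9971*l^3 - 2.3804*l^2 - 13.9538*l + 2.4487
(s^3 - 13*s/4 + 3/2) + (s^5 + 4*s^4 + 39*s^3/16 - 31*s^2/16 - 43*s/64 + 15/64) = s^5 + 4*s^4 + 55*s^3/16 - 31*s^2/16 - 251*s/64 + 111/64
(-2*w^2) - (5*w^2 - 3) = 3 - 7*w^2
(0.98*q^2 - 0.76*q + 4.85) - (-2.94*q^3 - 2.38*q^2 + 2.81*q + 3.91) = 2.94*q^3 + 3.36*q^2 - 3.57*q + 0.94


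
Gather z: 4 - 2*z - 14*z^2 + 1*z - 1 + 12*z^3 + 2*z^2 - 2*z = 12*z^3 - 12*z^2 - 3*z + 3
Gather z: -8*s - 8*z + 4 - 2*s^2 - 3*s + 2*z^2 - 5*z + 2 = -2*s^2 - 11*s + 2*z^2 - 13*z + 6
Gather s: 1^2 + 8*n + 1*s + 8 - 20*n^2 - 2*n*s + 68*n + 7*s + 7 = -20*n^2 + 76*n + s*(8 - 2*n) + 16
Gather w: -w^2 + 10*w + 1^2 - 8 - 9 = -w^2 + 10*w - 16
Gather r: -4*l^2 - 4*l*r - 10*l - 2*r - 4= -4*l^2 - 10*l + r*(-4*l - 2) - 4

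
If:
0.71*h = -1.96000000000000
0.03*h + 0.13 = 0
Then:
No Solution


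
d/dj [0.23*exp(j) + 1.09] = 0.23*exp(j)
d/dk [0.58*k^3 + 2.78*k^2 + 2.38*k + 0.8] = 1.74*k^2 + 5.56*k + 2.38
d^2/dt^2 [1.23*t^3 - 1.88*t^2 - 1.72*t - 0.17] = 7.38*t - 3.76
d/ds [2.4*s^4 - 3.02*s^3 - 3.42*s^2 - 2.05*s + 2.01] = 9.6*s^3 - 9.06*s^2 - 6.84*s - 2.05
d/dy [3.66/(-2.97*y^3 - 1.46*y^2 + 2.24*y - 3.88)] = (32.6106*y^2 + 10.6872*y - 8.1984)/(2.97*y^3 + 1.46*y^2 - 2.24*y + 3.88)^2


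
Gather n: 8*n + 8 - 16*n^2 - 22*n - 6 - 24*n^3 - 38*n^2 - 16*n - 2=-24*n^3 - 54*n^2 - 30*n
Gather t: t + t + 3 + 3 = 2*t + 6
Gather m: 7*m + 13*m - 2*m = 18*m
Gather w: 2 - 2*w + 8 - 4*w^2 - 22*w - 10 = -4*w^2 - 24*w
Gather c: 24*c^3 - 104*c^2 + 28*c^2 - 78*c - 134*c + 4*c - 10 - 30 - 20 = 24*c^3 - 76*c^2 - 208*c - 60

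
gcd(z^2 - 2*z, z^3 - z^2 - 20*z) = z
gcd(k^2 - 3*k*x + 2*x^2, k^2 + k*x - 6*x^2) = -k + 2*x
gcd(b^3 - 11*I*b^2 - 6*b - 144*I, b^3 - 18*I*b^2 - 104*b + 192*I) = b^2 - 14*I*b - 48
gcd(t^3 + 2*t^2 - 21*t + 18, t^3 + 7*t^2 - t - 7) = t - 1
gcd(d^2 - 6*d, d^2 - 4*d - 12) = d - 6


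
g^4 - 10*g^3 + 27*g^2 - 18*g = g*(g - 6)*(g - 3)*(g - 1)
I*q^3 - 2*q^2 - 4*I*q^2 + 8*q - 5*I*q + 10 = (q - 5)*(q + 2*I)*(I*q + I)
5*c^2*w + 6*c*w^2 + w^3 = w*(c + w)*(5*c + w)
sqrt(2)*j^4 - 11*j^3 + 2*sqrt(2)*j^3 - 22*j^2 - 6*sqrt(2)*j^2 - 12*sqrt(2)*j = j*(j + 2)*(j - 6*sqrt(2))*(sqrt(2)*j + 1)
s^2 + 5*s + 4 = (s + 1)*(s + 4)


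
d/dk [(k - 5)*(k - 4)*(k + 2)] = 3*k^2 - 14*k + 2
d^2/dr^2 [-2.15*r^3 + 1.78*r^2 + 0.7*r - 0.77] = 3.56 - 12.9*r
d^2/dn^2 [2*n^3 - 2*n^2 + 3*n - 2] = 12*n - 4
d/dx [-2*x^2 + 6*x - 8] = 6 - 4*x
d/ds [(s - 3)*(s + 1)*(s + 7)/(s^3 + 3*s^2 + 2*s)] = 2*(-s^2 + 21*s + 21)/(s^2*(s^2 + 4*s + 4))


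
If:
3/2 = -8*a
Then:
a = -3/16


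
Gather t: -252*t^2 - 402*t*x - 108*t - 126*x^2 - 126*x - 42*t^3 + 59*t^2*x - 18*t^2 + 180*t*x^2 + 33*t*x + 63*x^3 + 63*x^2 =-42*t^3 + t^2*(59*x - 270) + t*(180*x^2 - 369*x - 108) + 63*x^3 - 63*x^2 - 126*x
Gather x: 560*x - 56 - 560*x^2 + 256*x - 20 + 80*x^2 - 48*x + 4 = -480*x^2 + 768*x - 72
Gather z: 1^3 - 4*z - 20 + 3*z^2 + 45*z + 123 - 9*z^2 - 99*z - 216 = -6*z^2 - 58*z - 112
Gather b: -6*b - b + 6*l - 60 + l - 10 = -7*b + 7*l - 70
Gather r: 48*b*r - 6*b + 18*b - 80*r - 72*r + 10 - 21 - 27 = 12*b + r*(48*b - 152) - 38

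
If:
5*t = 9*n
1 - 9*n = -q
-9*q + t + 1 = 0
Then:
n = 25/198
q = 3/22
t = 5/22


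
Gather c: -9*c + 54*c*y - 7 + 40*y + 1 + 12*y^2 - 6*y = c*(54*y - 9) + 12*y^2 + 34*y - 6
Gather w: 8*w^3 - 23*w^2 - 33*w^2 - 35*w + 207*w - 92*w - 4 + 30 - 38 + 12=8*w^3 - 56*w^2 + 80*w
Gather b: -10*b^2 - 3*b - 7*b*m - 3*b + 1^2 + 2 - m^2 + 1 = -10*b^2 + b*(-7*m - 6) - m^2 + 4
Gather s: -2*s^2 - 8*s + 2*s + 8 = -2*s^2 - 6*s + 8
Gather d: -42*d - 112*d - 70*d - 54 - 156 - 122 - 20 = -224*d - 352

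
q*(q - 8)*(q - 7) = q^3 - 15*q^2 + 56*q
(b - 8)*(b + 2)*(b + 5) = b^3 - b^2 - 46*b - 80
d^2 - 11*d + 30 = (d - 6)*(d - 5)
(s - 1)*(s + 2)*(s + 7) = s^3 + 8*s^2 + 5*s - 14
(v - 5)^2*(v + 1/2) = v^3 - 19*v^2/2 + 20*v + 25/2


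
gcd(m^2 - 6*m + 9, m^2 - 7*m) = 1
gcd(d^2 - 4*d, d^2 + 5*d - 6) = 1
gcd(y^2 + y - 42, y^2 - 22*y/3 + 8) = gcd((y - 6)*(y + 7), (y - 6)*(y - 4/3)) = y - 6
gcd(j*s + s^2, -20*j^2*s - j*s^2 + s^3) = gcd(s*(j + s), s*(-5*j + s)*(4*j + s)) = s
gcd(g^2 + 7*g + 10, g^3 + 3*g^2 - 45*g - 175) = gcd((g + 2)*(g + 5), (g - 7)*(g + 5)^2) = g + 5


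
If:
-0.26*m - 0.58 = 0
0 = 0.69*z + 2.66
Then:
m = -2.23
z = -3.86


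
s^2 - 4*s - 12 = (s - 6)*(s + 2)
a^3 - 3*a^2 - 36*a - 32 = (a - 8)*(a + 1)*(a + 4)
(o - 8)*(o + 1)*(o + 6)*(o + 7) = o^4 + 6*o^3 - 57*o^2 - 398*o - 336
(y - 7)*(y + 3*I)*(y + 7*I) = y^3 - 7*y^2 + 10*I*y^2 - 21*y - 70*I*y + 147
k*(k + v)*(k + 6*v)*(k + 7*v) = k^4 + 14*k^3*v + 55*k^2*v^2 + 42*k*v^3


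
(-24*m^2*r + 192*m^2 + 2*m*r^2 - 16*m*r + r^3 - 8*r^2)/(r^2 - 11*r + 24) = (-24*m^2 + 2*m*r + r^2)/(r - 3)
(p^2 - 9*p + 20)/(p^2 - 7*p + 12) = (p - 5)/(p - 3)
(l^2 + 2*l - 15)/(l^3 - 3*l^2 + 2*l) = (l^2 + 2*l - 15)/(l*(l^2 - 3*l + 2))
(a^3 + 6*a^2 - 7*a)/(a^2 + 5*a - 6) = a*(a + 7)/(a + 6)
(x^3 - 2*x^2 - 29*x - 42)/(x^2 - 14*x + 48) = (x^3 - 2*x^2 - 29*x - 42)/(x^2 - 14*x + 48)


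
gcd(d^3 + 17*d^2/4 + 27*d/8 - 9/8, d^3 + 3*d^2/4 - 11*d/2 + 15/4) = d + 3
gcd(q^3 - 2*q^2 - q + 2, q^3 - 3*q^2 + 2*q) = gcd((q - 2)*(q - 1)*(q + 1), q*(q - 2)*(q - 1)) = q^2 - 3*q + 2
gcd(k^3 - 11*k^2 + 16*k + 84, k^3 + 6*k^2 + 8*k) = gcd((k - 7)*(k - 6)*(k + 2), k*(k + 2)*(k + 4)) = k + 2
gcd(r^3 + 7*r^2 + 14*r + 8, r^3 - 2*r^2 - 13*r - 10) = r^2 + 3*r + 2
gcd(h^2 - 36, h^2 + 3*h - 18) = h + 6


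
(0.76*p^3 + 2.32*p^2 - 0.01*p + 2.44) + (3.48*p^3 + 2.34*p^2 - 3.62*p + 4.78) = 4.24*p^3 + 4.66*p^2 - 3.63*p + 7.22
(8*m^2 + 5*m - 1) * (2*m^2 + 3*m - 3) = 16*m^4 + 34*m^3 - 11*m^2 - 18*m + 3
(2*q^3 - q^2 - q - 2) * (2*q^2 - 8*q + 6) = 4*q^5 - 18*q^4 + 18*q^3 - 2*q^2 + 10*q - 12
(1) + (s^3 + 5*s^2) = s^3 + 5*s^2 + 1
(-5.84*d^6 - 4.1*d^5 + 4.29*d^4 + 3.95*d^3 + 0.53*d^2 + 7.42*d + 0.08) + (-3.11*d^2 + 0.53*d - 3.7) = -5.84*d^6 - 4.1*d^5 + 4.29*d^4 + 3.95*d^3 - 2.58*d^2 + 7.95*d - 3.62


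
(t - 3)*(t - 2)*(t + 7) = t^3 + 2*t^2 - 29*t + 42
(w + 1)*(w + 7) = w^2 + 8*w + 7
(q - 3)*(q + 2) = q^2 - q - 6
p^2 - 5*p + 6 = (p - 3)*(p - 2)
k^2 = k^2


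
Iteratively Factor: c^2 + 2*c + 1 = (c + 1)*(c + 1)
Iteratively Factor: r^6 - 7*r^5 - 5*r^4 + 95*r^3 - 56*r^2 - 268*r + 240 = (r - 4)*(r^5 - 3*r^4 - 17*r^3 + 27*r^2 + 52*r - 60) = (r - 4)*(r - 2)*(r^4 - r^3 - 19*r^2 - 11*r + 30) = (r - 4)*(r - 2)*(r + 3)*(r^3 - 4*r^2 - 7*r + 10) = (r - 4)*(r - 2)*(r - 1)*(r + 3)*(r^2 - 3*r - 10) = (r - 5)*(r - 4)*(r - 2)*(r - 1)*(r + 3)*(r + 2)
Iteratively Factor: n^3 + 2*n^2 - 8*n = (n + 4)*(n^2 - 2*n) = (n - 2)*(n + 4)*(n)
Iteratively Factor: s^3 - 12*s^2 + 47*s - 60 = (s - 4)*(s^2 - 8*s + 15) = (s - 5)*(s - 4)*(s - 3)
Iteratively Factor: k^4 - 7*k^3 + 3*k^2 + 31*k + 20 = (k + 1)*(k^3 - 8*k^2 + 11*k + 20) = (k - 4)*(k + 1)*(k^2 - 4*k - 5) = (k - 4)*(k + 1)^2*(k - 5)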